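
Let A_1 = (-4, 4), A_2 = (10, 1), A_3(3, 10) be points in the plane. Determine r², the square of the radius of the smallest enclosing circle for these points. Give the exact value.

45305/882

Side lengths²: A_1A_2² = 205, A_1A_3² = 85, A_2A_3² = 130.
Since A_1A_2² = 205 < 130 + 85 = 215, the triangle is acute, so the smallest enclosing circle is the circumcircle.
Circumcentre = (43/14, 17/6), r² = 45305/882.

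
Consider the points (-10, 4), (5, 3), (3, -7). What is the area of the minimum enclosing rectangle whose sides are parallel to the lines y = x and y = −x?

168

In coordinates u = x + y, v = x − y the rectangle is axis-aligned; the map (x,y)→(u,v) scales areas by 2.
u-values: -6, 8, -4; range = 8 − (-6) = 14.
v-values: -14, 2, 10; range = 10 − (-14) = 24.
Area = (14 × 24) / 2 = 168.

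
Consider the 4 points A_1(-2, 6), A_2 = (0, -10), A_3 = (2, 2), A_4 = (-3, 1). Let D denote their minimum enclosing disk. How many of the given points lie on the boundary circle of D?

The farthest pair is A_1–A_2 with squared distance 260. The circle on this segment as diameter has centre (-1, -2) and r² = 260/4 = 65.
Check A_3: distance² to centre = 25 ≤ 65, so it lies inside.
All remaining points lie in this disk, and no smaller disk contains both endpoints, so this is the minimum enclosing circle.
The points at distance exactly r from the centre are A_1, A_2 — 2 points.

2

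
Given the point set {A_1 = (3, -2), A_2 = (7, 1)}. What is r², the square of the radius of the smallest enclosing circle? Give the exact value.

The smallest circle enclosing two points has them as diameter endpoints.
Centre = midpoint = (5, -0.5); r² = |A_1A_2|²/4 = 25/4 = 6.25.

6.25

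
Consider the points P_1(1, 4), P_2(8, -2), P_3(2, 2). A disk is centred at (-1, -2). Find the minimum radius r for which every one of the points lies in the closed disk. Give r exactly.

9

The required radius is the distance from (-1, -2) to the farthest point.
Squared distances: 40, 81, 25.
Maximum is 81, attained at P_2.
r = √81 = 9.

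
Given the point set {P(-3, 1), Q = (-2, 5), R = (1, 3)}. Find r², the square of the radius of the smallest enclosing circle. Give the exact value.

Side lengths²: PQ² = 17, PR² = 20, QR² = 13.
Since PR² = 20 < 17 + 13 = 30, the triangle is acute, so the smallest enclosing circle is the circumcircle.
Circumcentre = (-19/14, 19/7), r² = 1105/196.

1105/196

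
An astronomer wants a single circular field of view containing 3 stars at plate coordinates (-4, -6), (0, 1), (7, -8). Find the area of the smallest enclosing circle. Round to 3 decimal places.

Call the three points A, B, C in the order given.
Side lengths²: AB² = 65, AC² = 125, BC² = 130.
Since BC² = 130 < 125 + 65 = 190, the triangle is acute, so the smallest enclosing circle is the circumcircle.
Circumcentre = (65/34, -161/34), r² = 21125/578.
Area = π·r² = π·21125/578 ≈ 114.820.

114.820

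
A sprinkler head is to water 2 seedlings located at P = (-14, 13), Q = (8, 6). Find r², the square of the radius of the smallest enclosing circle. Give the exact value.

The smallest circle enclosing two points has them as diameter endpoints.
Centre = midpoint = (-3, 9.5); r² = |PQ|²/4 = 533/4 = 133.25.

133.25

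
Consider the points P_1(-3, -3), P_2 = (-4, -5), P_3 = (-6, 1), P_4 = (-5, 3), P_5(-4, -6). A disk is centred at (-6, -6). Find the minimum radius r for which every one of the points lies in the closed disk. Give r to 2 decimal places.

9.06

The required radius is the distance from (-6, -6) to the farthest point.
Squared distances: 18, 5, 49, 82, 4.
Maximum is 82, attained at P_4.
r = √82 ≈ 9.06.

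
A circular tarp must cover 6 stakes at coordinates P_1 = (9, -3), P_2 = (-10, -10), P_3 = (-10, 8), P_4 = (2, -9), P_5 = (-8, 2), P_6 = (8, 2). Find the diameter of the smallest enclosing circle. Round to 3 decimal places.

The minimum enclosing circle of a finite set is fixed by two of the points (as a diameter) or three (as a circumcircle).
The minimum enclosing circle is determined by three boundary points: P_1, P_2, P_3.
Their circumcentre is (-48/19, -1) with r² = 49405/361.
The farthest remaining point P_6 is at distance² 43249/361 ≤ 49405/361.
Diameter = 2r = 2√(49405/361) ≈ 23.397.

23.397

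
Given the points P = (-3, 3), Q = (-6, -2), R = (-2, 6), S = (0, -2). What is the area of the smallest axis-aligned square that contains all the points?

64

The bounding box has width 6 and height 8.
An axis-aligned square enclosing the set must have side ≥ max(width, height).
So the minimum side is max(6, 8) = 8.
Area = 8² = 64.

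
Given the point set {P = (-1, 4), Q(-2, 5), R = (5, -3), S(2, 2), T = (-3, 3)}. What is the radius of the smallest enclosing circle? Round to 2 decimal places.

5.32

By Welzl's lemma the MEC is supported by two points (diametrically opposite) or three points (on a circumcircle).
The farthest pair is Q–R with squared distance 113. The circle on this segment as diameter has centre (1.5, 1) and r² = 113/4 = 28.25.
Check P: distance² to centre = 15.25 ≤ 28.25, so it lies inside.
All remaining points lie in this disk, and no smaller disk contains both endpoints, so this is the minimum enclosing circle.
r = √(28.25) ≈ 5.32.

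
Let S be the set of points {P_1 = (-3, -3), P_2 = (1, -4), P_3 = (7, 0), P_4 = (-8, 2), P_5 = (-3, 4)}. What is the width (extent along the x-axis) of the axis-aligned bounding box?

15

max x = 7, min x = -8, so width = 15.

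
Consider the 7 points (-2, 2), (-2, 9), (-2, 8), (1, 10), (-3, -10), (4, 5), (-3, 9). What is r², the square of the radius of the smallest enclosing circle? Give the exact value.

The minimum enclosing circle of a finite set is fixed by two of the points (as a diameter) or three (as a circumcircle).
The farthest pair is (1, 10)–(-3, -10) with squared distance 416. The circle on this segment as diameter has centre (-1, 0) and r² = 416/4 = 104.
Check (-2, 2): distance² to centre = 5 ≤ 104, so it lies inside.
All remaining points lie in this disk, and no smaller disk contains both endpoints, so this is the minimum enclosing circle.

104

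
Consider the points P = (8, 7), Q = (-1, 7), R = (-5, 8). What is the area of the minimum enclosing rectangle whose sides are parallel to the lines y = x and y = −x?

84

In coordinates u = x + y, v = x − y the rectangle is axis-aligned; the map (x,y)→(u,v) scales areas by 2.
u-values: 15, 6, 3; range = 15 − 3 = 12.
v-values: 1, -8, -13; range = 1 − (-13) = 14.
Area = (12 × 14) / 2 = 84.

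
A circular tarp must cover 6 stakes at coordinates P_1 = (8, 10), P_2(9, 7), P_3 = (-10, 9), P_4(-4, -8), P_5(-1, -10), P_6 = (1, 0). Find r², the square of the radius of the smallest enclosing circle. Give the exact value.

204425/1458

A smallest enclosing disk is always determined by at most three of the input points on its boundary.
The minimum enclosing circle is determined by three boundary points: P_1, P_3, P_5.
Their circumcentre is (-31/54, 11/6) with r² = 204425/1458.
The farthest remaining point P_2 is at distance² 172565/1458 ≤ 204425/1458.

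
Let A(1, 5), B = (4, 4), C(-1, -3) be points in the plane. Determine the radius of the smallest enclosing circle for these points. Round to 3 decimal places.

Side lengths²: AB² = 10, AC² = 68, BC² = 74.
Since BC² = 74 < 68 + 10 = 78, the triangle is acute, so the smallest enclosing circle is the circumcircle.
Circumcentre = (16/13, 9/13), r² = 3145/169.
r = √(3145/169) ≈ 4.314.

4.314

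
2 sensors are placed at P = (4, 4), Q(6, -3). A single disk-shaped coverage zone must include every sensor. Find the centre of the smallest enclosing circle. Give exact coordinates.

(5, 0.5)

The smallest circle enclosing two points has them as diameter endpoints.
Centre = midpoint = (5, 0.5); r² = |PQ|²/4 = 53/4 = 13.25.
Centre = (5, 0.5).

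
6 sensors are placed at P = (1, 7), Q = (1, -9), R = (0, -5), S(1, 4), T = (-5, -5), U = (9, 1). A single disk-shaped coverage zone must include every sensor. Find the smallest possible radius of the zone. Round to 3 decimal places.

8.004

The minimum enclosing circle of a finite set is fixed by two of the points (as a diameter) or three (as a circumcircle).
The minimum enclosing circle is determined by three boundary points: P, Q, U.
Their circumcentre is (1.25, -1) with r² = 64.0625.
The farthest remaining point T is at distance² 55.0625 ≤ 64.0625.
r = √(64.0625) ≈ 8.004.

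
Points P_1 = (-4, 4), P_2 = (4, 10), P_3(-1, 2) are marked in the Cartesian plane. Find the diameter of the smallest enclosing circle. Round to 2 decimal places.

Side lengths²: P_1P_2² = 100, P_1P_3² = 13, P_2P_3² = 89.
Since P_1P_2² = 100 < 89 + 13 = 102, the triangle is acute, so the smallest enclosing circle is the circumcircle.
Circumcentre = (3/34, 117/17), r² = 28925/1156.
Diameter = 2r = 2√(28925/1156) ≈ 10.00.

10.00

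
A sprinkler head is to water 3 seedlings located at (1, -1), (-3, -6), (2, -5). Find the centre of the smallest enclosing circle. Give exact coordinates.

(-37/42, -151/42)

Call the three points A, B, C in the order given.
Side lengths²: AB² = 41, AC² = 17, BC² = 26.
Since AB² = 41 < 26 + 17 = 43, the triangle is acute, so the smallest enclosing circle is the circumcircle.
Circumcentre = (-37/42, -151/42), r² = 9061/882.
Centre = (-37/42, -151/42).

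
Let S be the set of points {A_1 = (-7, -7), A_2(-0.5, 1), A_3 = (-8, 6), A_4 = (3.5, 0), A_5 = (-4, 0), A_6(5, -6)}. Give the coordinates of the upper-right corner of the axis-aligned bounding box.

(5, 6)

x-range [-8, 5], y-range [-7, 6].
The upper-right corner is (5, 6).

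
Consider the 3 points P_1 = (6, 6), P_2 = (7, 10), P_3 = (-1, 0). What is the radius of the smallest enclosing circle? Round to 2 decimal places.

6.40

Side lengths²: P_1P_2² = 17, P_1P_3² = 85, P_2P_3² = 164.
Since P_2P_3² = 164 ≥ 85 + 17 = 102, the angle opposite P_2P_3 is not acute, so the smallest enclosing circle has P_2P_3 as diameter.
Centre = midpoint of P_2P_3 = (3, 5), r² = 164/4 = 41.
r = √41 ≈ 6.40.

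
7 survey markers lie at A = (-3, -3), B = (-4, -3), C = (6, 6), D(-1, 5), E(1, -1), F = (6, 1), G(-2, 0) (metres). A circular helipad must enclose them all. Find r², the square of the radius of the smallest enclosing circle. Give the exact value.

45.25

The minimum enclosing circle of a finite set is fixed by two of the points (as a diameter) or three (as a circumcircle).
The farthest pair is B–C with squared distance 181. The circle on this segment as diameter has centre (1, 1.5) and r² = 181/4 = 45.25.
Check A: distance² to centre = 36.25 ≤ 45.25, so it lies inside.
All remaining points lie in this disk, and no smaller disk contains both endpoints, so this is the minimum enclosing circle.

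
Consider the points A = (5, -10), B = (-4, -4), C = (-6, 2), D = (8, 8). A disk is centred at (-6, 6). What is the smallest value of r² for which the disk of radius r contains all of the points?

The required radius is the distance from (-6, 6) to the farthest point.
Squared distances: 377, 104, 16, 200.
Maximum is 377, attained at A.

377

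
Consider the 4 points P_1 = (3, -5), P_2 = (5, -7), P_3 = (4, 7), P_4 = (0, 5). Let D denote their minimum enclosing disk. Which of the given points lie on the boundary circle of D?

The farthest pair is P_2–P_3 with squared distance 197. The circle on this segment as diameter has centre (4.5, 0) and r² = 197/4 = 49.25.
Check P_1: distance² to centre = 27.25 ≤ 49.25, so it lies inside.
All remaining points lie in this disk, and no smaller disk contains both endpoints, so this is the minimum enclosing circle.
The points at distance exactly r from the centre are P_2, P_3 — 2 points.

P_2, P_3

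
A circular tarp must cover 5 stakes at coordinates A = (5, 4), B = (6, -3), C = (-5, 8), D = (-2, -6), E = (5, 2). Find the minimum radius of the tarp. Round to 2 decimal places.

The minimum enclosing circle is determined by three boundary points: B, C, D.
Their circumcentre is (-7/22, 37/22) with r² = 14965/242.
The farthest remaining point A is at distance² 8145/242 ≤ 14965/242.
r = √(14965/242) ≈ 7.86.

7.86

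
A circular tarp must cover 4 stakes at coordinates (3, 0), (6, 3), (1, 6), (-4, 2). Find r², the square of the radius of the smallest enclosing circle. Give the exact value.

25.25

By Welzl's lemma the MEC is supported by two points (diametrically opposite) or three points (on a circumcircle).
The farthest pair is (6, 3)–(-4, 2) with squared distance 101. The circle on this segment as diameter has centre (1, 2.5) and r² = 101/4 = 25.25.
Check (3, 0): distance² to centre = 10.25 ≤ 25.25, so it lies inside.
All remaining points lie in this disk, and no smaller disk contains both endpoints, so this is the minimum enclosing circle.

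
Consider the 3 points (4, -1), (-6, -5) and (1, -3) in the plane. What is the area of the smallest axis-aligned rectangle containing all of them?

40

x ranges over [-6, 4], width 10.
y ranges over [-5, -1], height 4.
Area = 10 × 4 = 40.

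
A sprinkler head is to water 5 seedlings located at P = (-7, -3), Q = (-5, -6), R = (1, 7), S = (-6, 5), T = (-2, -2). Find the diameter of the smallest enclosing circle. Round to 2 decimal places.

The minimum enclosing circle of a finite set is fixed by two of the points (as a diameter) or three (as a circumcircle).
The farthest pair is Q–R with squared distance 205. The circle on this segment as diameter has centre (-2, 0.5) and r² = 205/4 = 51.25.
Check P: distance² to centre = 37.25 ≤ 51.25, so it lies inside.
All remaining points lie in this disk, and no smaller disk contains both endpoints, so this is the minimum enclosing circle.
Diameter = 2r = 2√(51.25) ≈ 14.32.

14.32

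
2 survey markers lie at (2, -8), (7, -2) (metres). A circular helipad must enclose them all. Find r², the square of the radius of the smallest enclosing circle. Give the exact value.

15.25

The smallest circle enclosing two points has them as diameter endpoints.
Centre = midpoint = (4.5, -5); r² = |(2, -8)−(7, -2)|²/4 = 61/4 = 15.25.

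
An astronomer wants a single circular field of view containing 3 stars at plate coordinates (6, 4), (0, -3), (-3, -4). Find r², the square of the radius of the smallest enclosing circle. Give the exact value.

Call the three points A, B, C in the order given.
Side lengths²: AB² = 85, AC² = 145, BC² = 10.
Since AC² = 145 ≥ 85 + 10 = 95, the angle opposite AC is not acute, so the smallest enclosing circle has AC as diameter.
Centre = midpoint of AC = (1.5, 0), r² = 145/4 = 36.25.

36.25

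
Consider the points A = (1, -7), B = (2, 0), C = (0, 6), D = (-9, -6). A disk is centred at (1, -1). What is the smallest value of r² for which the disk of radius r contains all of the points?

125

The required radius is the distance from (1, -1) to the farthest point.
Squared distances: 36, 2, 50, 125.
Maximum is 125, attained at D.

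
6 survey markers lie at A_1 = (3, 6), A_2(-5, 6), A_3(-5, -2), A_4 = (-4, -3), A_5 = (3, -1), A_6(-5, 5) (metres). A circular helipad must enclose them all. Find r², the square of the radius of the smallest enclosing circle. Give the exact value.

The minimum enclosing circle of a finite set is fixed by two of the points (as a diameter) or three (as a circumcircle).
The minimum enclosing circle is determined by three boundary points: A_1, A_2, A_4.
Their circumcentre is (-1, 17/9) with r² = 2665/81.
The farthest remaining point A_3 is at distance² 2521/81 ≤ 2665/81.

2665/81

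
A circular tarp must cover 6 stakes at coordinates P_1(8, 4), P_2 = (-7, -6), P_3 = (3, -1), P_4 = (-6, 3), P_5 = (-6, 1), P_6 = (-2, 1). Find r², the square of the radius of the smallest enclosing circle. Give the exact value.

A smallest enclosing disk is always determined by at most three of the input points on its boundary.
The farthest pair is P_1–P_2 with squared distance 325. The circle on this segment as diameter has centre (0.5, -1) and r² = 325/4 = 81.25.
Check P_3: distance² to centre = 6.25 ≤ 81.25, so it lies inside.
All remaining points lie in this disk, and no smaller disk contains both endpoints, so this is the minimum enclosing circle.

81.25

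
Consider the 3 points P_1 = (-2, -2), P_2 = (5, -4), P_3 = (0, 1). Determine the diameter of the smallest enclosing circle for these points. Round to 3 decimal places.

7.424

Side lengths²: P_1P_2² = 53, P_1P_3² = 13, P_2P_3² = 50.
Since P_1P_2² = 53 < 50 + 13 = 63, the triangle is acute, so the smallest enclosing circle is the circumcircle.
Circumcentre = (1.7, -2.3), r² = 13.78.
Diameter = 2r = 2√(13.78) ≈ 7.424.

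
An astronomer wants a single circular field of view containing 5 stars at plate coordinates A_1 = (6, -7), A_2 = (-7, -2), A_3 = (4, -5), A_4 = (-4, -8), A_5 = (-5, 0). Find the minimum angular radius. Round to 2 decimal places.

The minimum enclosing circle of a finite set is fixed by two of the points (as a diameter) or three (as a circumcircle).
The farthest pair is A_1–A_2 with squared distance 194. The circle on this segment as diameter has centre (-0.5, -4.5) and r² = 194/4 = 48.5.
Check A_3: distance² to centre = 20.5 ≤ 48.5, so it lies inside.
All remaining points lie in this disk, and no smaller disk contains both endpoints, so this is the minimum enclosing circle.
r = √(48.5) ≈ 6.96.

6.96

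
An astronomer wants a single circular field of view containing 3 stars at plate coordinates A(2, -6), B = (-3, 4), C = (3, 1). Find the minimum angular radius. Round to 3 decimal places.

5.590

Side lengths²: AB² = 125, AC² = 50, BC² = 45.
Since AB² = 125 ≥ 50 + 45 = 95, the angle opposite AB is not acute, so the smallest enclosing circle has AB as diameter.
Centre = midpoint of AB = (-0.5, -1), r² = 125/4 = 31.25.
r = √(31.25) ≈ 5.590.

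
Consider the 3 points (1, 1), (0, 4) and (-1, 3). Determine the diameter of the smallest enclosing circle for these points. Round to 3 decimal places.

Call the three points A, B, C in the order given.
Side lengths²: AB² = 10, AC² = 8, BC² = 2.
Since AB² = 10 ≥ 8 + 2 = 10, the angle opposite AB is not acute, so the smallest enclosing circle has AB as diameter.
Centre = midpoint of AB = (0.5, 2.5), r² = 10/4 = 2.5.
Diameter = 2r = 2√(2.5) ≈ 3.162.

3.162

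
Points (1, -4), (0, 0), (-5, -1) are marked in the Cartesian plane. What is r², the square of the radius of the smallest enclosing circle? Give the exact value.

Call the three points A, B, C in the order given.
Side lengths²: AB² = 17, AC² = 45, BC² = 26.
Since AC² = 45 ≥ 26 + 17 = 43, the angle opposite AC is not acute, so the smallest enclosing circle has AC as diameter.
Centre = midpoint of AC = (-2, -2.5), r² = 45/4 = 11.25.

11.25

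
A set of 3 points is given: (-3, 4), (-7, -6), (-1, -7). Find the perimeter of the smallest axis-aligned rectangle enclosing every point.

34

Width = max x − min x = -1 − (-7) = 6.
Height = max y − min y = 4 − (-7) = 11.
Perimeter = 2(6 + 11) = 34.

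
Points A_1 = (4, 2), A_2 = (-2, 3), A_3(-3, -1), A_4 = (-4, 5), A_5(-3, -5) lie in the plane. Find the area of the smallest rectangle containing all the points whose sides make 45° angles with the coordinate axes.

In coordinates u = x + y, v = x − y the rectangle is axis-aligned; the map (x,y)→(u,v) scales areas by 2.
u-values: 6, 1, -4, 1, -8; range = 6 − (-8) = 14.
v-values: 2, -5, -2, -9, 2; range = 2 − (-9) = 11.
Area = (14 × 11) / 2 = 77.

77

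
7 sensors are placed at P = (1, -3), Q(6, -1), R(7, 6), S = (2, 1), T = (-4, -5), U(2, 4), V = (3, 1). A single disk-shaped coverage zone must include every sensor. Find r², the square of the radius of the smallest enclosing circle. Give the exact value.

The minimum enclosing circle of a finite set is fixed by two of the points (as a diameter) or three (as a circumcircle).
The farthest pair is R–T with squared distance 242. The circle on this segment as diameter has centre (1.5, 0.5) and r² = 242/4 = 60.5.
Check P: distance² to centre = 12.5 ≤ 60.5, so it lies inside.
All remaining points lie in this disk, and no smaller disk contains both endpoints, so this is the minimum enclosing circle.

60.5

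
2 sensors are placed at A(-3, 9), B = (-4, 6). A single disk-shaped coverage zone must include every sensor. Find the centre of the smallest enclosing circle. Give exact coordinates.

The smallest circle enclosing two points has them as diameter endpoints.
Centre = midpoint = (-3.5, 7.5); r² = |AB|²/4 = 10/4 = 2.5.
Centre = (-3.5, 7.5).

(-3.5, 7.5)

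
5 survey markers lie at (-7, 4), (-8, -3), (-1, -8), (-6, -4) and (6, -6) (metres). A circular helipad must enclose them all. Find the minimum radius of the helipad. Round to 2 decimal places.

8.20

A smallest enclosing disk is always determined by at most three of the input points on its boundary.
The farthest pair is (-7, 4)–(6, -6) with squared distance 269. The circle on this segment as diameter has centre (-0.5, -1) and r² = 269/4 = 67.25.
Check (-8, -3): distance² to centre = 60.25 ≤ 67.25, so it lies inside.
All remaining points lie in this disk, and no smaller disk contains both endpoints, so this is the minimum enclosing circle.
r = √(67.25) ≈ 8.20.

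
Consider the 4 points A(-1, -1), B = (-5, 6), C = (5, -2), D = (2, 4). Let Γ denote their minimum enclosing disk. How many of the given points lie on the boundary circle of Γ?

2

By Welzl's lemma the MEC is supported by two points (diametrically opposite) or three points (on a circumcircle).
The farthest pair is B–C with squared distance 164. The circle on this segment as diameter has centre (0, 2) and r² = 164/4 = 41.
Check A: distance² to centre = 10 ≤ 41, so it lies inside.
All remaining points lie in this disk, and no smaller disk contains both endpoints, so this is the minimum enclosing circle.
The points at distance exactly r from the centre are B, C — 2 points.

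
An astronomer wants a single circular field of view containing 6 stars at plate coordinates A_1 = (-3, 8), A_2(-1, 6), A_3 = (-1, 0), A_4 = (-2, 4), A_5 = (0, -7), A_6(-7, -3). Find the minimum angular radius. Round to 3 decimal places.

7.649

A smallest enclosing disk is always determined by at most three of the input points on its boundary.
The farthest pair is A_1–A_5 with squared distance 234. The circle on this segment as diameter has centre (-1.5, 0.5) and r² = 234/4 = 58.5.
Check A_2: distance² to centre = 30.5 ≤ 58.5, so it lies inside.
All remaining points lie in this disk, and no smaller disk contains both endpoints, so this is the minimum enclosing circle.
r = √(58.5) ≈ 7.649.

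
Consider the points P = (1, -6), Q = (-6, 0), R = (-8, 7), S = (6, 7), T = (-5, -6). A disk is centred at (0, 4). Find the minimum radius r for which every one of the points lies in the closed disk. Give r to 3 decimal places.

11.180

The required radius is the distance from (0, 4) to the farthest point.
Squared distances: 101, 52, 73, 45, 125.
Maximum is 125, attained at T.
r = √125 ≈ 11.180.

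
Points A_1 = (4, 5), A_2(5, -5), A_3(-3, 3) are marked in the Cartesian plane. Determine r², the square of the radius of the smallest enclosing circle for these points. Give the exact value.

5353/162

Side lengths²: A_1A_2² = 101, A_1A_3² = 53, A_2A_3² = 128.
Since A_2A_3² = 128 < 101 + 53 = 154, the triangle is acute, so the smallest enclosing circle is the circumcircle.
Circumcentre = (31/18, -5/18), r² = 5353/162.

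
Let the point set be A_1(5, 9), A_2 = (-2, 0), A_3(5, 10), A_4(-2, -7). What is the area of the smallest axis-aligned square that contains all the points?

The bounding box has width 7 and height 17.
An axis-aligned square enclosing the set must have side ≥ max(width, height).
So the minimum side is max(7, 17) = 17.
Area = 17² = 289.

289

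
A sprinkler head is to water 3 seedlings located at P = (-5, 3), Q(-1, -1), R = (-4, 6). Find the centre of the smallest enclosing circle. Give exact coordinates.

Side lengths²: PQ² = 32, PR² = 10, QR² = 58.
Since QR² = 58 ≥ 32 + 10 = 42, the angle opposite QR is not acute, so the smallest enclosing circle has QR as diameter.
Centre = midpoint of QR = (-2.5, 2.5), r² = 58/4 = 14.5.
Centre = (-2.5, 2.5).

(-2.5, 2.5)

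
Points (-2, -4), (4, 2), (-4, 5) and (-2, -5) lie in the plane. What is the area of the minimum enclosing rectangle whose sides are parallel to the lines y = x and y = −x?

In coordinates u = x + y, v = x − y the rectangle is axis-aligned; the map (x,y)→(u,v) scales areas by 2.
u-values: -6, 6, 1, -7; range = 6 − (-7) = 13.
v-values: 2, 2, -9, 3; range = 3 − (-9) = 12.
Area = (13 × 12) / 2 = 78.

78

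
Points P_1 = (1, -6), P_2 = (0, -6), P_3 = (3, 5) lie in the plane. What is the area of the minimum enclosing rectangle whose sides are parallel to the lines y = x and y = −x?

In coordinates u = x + y, v = x − y the rectangle is axis-aligned; the map (x,y)→(u,v) scales areas by 2.
u-values: -5, -6, 8; range = 8 − (-6) = 14.
v-values: 7, 6, -2; range = 7 − (-2) = 9.
Area = (14 × 9) / 2 = 63.

63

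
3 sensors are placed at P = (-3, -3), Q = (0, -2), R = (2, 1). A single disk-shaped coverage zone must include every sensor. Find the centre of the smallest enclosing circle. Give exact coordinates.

(-0.5, -1)

Side lengths²: PQ² = 10, PR² = 41, QR² = 13.
Since PR² = 41 ≥ 13 + 10 = 23, the angle opposite PR is not acute, so the smallest enclosing circle has PR as diameter.
Centre = midpoint of PR = (-0.5, -1), r² = 41/4 = 10.25.
Centre = (-0.5, -1).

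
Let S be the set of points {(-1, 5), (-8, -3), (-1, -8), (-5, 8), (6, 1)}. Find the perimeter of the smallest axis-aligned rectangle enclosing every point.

60

Width = max x − min x = 6 − (-8) = 14.
Height = max y − min y = 8 − (-8) = 16.
Perimeter = 2(14 + 16) = 60.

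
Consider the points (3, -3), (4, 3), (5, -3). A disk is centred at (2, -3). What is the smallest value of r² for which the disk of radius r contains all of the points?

40

The required radius is the distance from (2, -3) to the farthest point.
Squared distances: 1, 40, 9.
Maximum is 40, attained at (4, 3).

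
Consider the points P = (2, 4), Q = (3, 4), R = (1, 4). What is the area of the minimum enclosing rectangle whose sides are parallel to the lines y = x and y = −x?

In coordinates u = x + y, v = x − y the rectangle is axis-aligned; the map (x,y)→(u,v) scales areas by 2.
u-values: 6, 7, 5; range = 7 − 5 = 2.
v-values: -2, -1, -3; range = -1 − (-3) = 2.
Area = (2 × 2) / 2 = 2.

2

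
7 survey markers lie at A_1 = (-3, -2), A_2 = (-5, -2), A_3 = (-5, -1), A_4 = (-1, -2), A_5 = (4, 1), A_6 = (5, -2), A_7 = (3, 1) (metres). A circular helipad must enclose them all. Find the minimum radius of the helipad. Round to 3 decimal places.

5.025

A smallest enclosing disk is always determined by at most three of the input points on its boundary.
The farthest pair is A_3–A_6 with squared distance 101. The circle on this segment as diameter has centre (0, -1.5) and r² = 101/4 = 25.25.
Check A_1: distance² to centre = 9.25 ≤ 25.25, so it lies inside.
All remaining points lie in this disk, and no smaller disk contains both endpoints, so this is the minimum enclosing circle.
r = √(25.25) ≈ 5.025.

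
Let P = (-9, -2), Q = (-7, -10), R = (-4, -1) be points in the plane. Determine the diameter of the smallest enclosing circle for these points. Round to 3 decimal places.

9.498

Side lengths²: PQ² = 68, PR² = 26, QR² = 90.
Since QR² = 90 < 68 + 26 = 94, the triangle is acute, so the smallest enclosing circle is the circumcircle.
Circumcentre = (-40/7, -38/7), r² = 1105/49.
Diameter = 2r = 2√(1105/49) ≈ 9.498.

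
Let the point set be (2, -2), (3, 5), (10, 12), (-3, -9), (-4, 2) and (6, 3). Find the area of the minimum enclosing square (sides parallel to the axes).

The bounding box has width 14 and height 21.
An axis-aligned square enclosing the set must have side ≥ max(width, height).
So the minimum side is max(14, 21) = 21.
Area = 21² = 441.

441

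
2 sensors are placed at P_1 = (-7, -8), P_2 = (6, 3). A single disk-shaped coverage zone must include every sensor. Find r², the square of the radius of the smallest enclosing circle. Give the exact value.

72.5

The smallest circle enclosing two points has them as diameter endpoints.
Centre = midpoint = (-0.5, -2.5); r² = |P_1P_2|²/4 = 290/4 = 72.5.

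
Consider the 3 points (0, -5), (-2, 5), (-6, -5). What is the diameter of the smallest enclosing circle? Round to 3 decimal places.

Call the three points A, B, C in the order given.
Side lengths²: AB² = 104, AC² = 36, BC² = 116.
Since BC² = 116 < 104 + 36 = 140, the triangle is acute, so the smallest enclosing circle is the circumcircle.
Circumcentre = (-3, -0.4), r² = 30.16.
Diameter = 2r = 2√(30.16) ≈ 10.984.

10.984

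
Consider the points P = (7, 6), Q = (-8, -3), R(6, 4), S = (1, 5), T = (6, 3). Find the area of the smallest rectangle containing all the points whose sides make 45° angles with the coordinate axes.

In coordinates u = x + y, v = x − y the rectangle is axis-aligned; the map (x,y)→(u,v) scales areas by 2.
u-values: 13, -11, 10, 6, 9; range = 13 − (-11) = 24.
v-values: 1, -5, 2, -4, 3; range = 3 − (-5) = 8.
Area = (24 × 8) / 2 = 96.

96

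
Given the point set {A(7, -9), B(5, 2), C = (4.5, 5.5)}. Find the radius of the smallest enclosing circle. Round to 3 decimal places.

Side lengths²: AB² = 125, AC² = 216.5, BC² = 12.5.
Since AC² = 216.5 ≥ 125 + 12.5 = 137.5, the angle opposite AC is not acute, so the smallest enclosing circle has AC as diameter.
Centre = midpoint of AC = (5.75, -1.75), r² = 216.5/4 = 54.125.
r = √(54.125) ≈ 7.357.

7.357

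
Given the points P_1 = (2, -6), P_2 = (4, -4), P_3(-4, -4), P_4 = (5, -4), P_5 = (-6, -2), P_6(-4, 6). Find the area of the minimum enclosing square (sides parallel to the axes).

The bounding box has width 11 and height 12.
An axis-aligned square enclosing the set must have side ≥ max(width, height).
So the minimum side is max(11, 12) = 12.
Area = 12² = 144.

144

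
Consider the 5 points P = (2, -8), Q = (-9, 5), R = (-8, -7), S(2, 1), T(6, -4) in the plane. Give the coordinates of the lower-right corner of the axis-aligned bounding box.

(6, -8)

x-range [-9, 6], y-range [-8, 5].
The lower-right corner is (6, -8).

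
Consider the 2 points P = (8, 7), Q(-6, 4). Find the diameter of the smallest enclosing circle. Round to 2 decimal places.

14.32

The smallest circle enclosing two points has them as diameter endpoints.
Centre = midpoint = (1, 5.5); r² = |PQ|²/4 = 205/4 = 51.25.
Diameter = 2r = 2√(51.25) ≈ 14.32.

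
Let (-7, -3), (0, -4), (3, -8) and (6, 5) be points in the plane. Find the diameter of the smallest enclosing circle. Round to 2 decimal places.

15.70

A smallest enclosing disk is always determined by at most three of the input points on its boundary.
The minimum enclosing circle is determined by three boundary points: (-7, -3), (3, -8), (6, 5).
Their circumcentre is (27/58, -33/58) with r² = 103685/1682.
The farthest remaining point (0, -4) is at distance² 20165/1682 ≤ 103685/1682.
Diameter = 2r = 2√(103685/1682) ≈ 15.70.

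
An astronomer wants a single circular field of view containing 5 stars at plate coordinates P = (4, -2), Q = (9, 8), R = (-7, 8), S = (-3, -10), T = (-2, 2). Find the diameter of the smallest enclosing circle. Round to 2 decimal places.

A smallest enclosing disk is always determined by at most three of the input points on its boundary.
The minimum enclosing circle is determined by three boundary points: Q, R, S.
Their circumcentre is (1, 1/3) with r² = 1105/9.
The farthest remaining point P is at distance² 130/9 ≤ 1105/9.
Diameter = 2r = 2√(1105/9) ≈ 22.16.

22.16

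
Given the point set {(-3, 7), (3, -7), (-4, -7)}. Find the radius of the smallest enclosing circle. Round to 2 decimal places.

Call the three points A, B, C in the order given.
Side lengths²: AB² = 232, AC² = 197, BC² = 49.
Since AB² = 232 < 197 + 49 = 246, the triangle is acute, so the smallest enclosing circle is the circumcircle.
Circumcentre = (-0.5, -3/14), r² = 5713/98.
r = √(5713/98) ≈ 7.64.

7.64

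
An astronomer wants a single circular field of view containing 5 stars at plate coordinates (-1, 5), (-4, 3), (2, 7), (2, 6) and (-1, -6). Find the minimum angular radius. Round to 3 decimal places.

6.671

By Welzl's lemma the MEC is supported by two points (diametrically opposite) or three points (on a circumcircle).
The farthest pair is (2, 7)–(-1, -6) with squared distance 178. The circle on this segment as diameter has centre (0.5, 0.5) and r² = 178/4 = 44.5.
Check (-1, 5): distance² to centre = 22.5 ≤ 44.5, so it lies inside.
All remaining points lie in this disk, and no smaller disk contains both endpoints, so this is the minimum enclosing circle.
r = √(44.5) ≈ 6.671.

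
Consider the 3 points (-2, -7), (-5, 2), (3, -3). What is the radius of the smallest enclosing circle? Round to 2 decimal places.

5.03

Call the three points A, B, C in the order given.
Side lengths²: AB² = 90, AC² = 41, BC² = 89.
Since AB² = 90 < 89 + 41 = 130, the triangle is acute, so the smallest enclosing circle is the circumcircle.
Circumcentre = (-73/38, -75/38), r² = 18245/722.
r = √(18245/722) ≈ 5.03.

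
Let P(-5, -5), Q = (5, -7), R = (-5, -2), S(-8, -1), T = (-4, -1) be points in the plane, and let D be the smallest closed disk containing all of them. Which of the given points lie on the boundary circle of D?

A smallest enclosing disk is always determined by at most three of the input points on its boundary.
The farthest pair is Q–S with squared distance 205. The circle on this segment as diameter has centre (-1.5, -4) and r² = 205/4 = 51.25.
Check P: distance² to centre = 13.25 ≤ 51.25, so it lies inside.
All remaining points lie in this disk, and no smaller disk contains both endpoints, so this is the minimum enclosing circle.
The points at distance exactly r from the centre are Q, S — 2 points.

Q, S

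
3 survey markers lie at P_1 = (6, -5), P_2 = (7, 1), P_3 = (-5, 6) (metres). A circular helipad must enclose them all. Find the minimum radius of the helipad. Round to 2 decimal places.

7.78

Side lengths²: P_1P_2² = 37, P_1P_3² = 242, P_2P_3² = 169.
Since P_1P_3² = 242 ≥ 169 + 37 = 206, the angle opposite P_1P_3 is not acute, so the smallest enclosing circle has P_1P_3 as diameter.
Centre = midpoint of P_1P_3 = (0.5, 0.5), r² = 242/4 = 60.5.
r = √(60.5) ≈ 7.78.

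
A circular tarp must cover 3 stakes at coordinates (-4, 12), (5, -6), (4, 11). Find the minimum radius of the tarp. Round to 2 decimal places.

Call the three points A, B, C in the order given.
Side lengths²: AB² = 405, AC² = 65, BC² = 290.
Since AB² = 405 ≥ 290 + 65 = 355, the angle opposite AB is not acute, so the smallest enclosing circle has AB as diameter.
Centre = midpoint of AB = (0.5, 3), r² = 405/4 = 101.25.
r = √(101.25) ≈ 10.06.

10.06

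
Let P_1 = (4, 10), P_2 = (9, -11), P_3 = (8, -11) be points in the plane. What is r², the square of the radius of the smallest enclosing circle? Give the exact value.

Side lengths²: P_1P_2² = 466, P_1P_3² = 457, P_2P_3² = 1.
Since P_1P_2² = 466 ≥ 457 + 1 = 458, the angle opposite P_1P_2 is not acute, so the smallest enclosing circle has P_1P_2 as diameter.
Centre = midpoint of P_1P_2 = (6.5, -0.5), r² = 466/4 = 116.5.

116.5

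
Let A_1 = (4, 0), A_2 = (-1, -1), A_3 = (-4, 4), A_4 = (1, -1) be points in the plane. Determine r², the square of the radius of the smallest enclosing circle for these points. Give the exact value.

20

The farthest pair is A_1–A_3 with squared distance 80. The circle on this segment as diameter has centre (0, 2) and r² = 80/4 = 20.
Check A_2: distance² to centre = 10 ≤ 20, so it lies inside.
All remaining points lie in this disk, and no smaller disk contains both endpoints, so this is the minimum enclosing circle.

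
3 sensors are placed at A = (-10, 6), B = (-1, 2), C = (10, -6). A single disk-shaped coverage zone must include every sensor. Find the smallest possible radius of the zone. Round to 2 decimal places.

11.66

Side lengths²: AB² = 97, AC² = 544, BC² = 185.
Since AC² = 544 ≥ 185 + 97 = 282, the angle opposite AC is not acute, so the smallest enclosing circle has AC as diameter.
Centre = midpoint of AC = (0, 0), r² = 544/4 = 136.
r = √136 ≈ 11.66.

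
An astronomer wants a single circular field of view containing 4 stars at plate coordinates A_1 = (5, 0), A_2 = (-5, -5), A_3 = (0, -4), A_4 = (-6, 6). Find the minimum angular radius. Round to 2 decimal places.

The minimum enclosing circle is determined by three boundary points: A_1, A_2, A_4.
Their circumcentre is (-77/46, 39/46) with r² = 47885/1058.
The farthest remaining point A_3 is at distance² 27829/1058 ≤ 47885/1058.
r = √(47885/1058) ≈ 6.73.

6.73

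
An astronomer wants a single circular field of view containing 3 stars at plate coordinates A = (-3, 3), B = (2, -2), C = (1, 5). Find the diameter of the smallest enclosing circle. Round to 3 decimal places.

7.454

Side lengths²: AB² = 50, AC² = 20, BC² = 50.
Since BC² = 50 < 50 + 20 = 70, the triangle is acute, so the smallest enclosing circle is the circumcircle.
Circumcentre = (1/3, 4/3), r² = 125/9.
Diameter = 2r = 2√(125/9) ≈ 7.454.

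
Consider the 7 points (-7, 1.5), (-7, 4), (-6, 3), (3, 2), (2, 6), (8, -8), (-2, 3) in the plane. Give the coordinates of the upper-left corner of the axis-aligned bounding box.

(-7, 6)

x-range [-7, 8], y-range [-8, 6].
The upper-left corner is (-7, 6).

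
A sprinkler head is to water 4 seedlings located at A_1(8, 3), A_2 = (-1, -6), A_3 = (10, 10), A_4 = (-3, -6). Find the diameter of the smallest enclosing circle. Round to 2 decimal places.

A smallest enclosing disk is always determined by at most three of the input points on its boundary.
The farthest pair is A_3–A_4 with squared distance 425. The circle on this segment as diameter has centre (3.5, 2) and r² = 425/4 = 106.25.
Check A_1: distance² to centre = 21.25 ≤ 106.25, so it lies inside.
All remaining points lie in this disk, and no smaller disk contains both endpoints, so this is the minimum enclosing circle.
Diameter = 2r = 2√(106.25) ≈ 20.62.

20.62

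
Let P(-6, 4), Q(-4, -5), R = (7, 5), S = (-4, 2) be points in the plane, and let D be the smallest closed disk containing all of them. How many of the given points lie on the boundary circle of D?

The minimum enclosing circle of a finite set is fixed by two of the points (as a diameter) or three (as a circumcircle).
The minimum enclosing circle is determined by three boundary points: P, Q, R.
Their circumcentre is (11/14, 11/14) with r² = 5525/98.
The farthest remaining point S is at distance² 2389/98 ≤ 5525/98.
The points at distance exactly r from the centre are P, Q, R — 3 points.

3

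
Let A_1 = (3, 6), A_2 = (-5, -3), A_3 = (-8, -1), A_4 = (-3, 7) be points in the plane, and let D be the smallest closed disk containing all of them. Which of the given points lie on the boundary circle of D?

A smallest enclosing disk is always determined by at most three of the input points on its boundary.
The farthest pair is A_1–A_3 with squared distance 170. The circle on this segment as diameter has centre (-2.5, 2.5) and r² = 170/4 = 42.5.
Check A_2: distance² to centre = 36.5 ≤ 42.5, so it lies inside.
All remaining points lie in this disk, and no smaller disk contains both endpoints, so this is the minimum enclosing circle.
The points at distance exactly r from the centre are A_1, A_3 — 2 points.

A_1, A_3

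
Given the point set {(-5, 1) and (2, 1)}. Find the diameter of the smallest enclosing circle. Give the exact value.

The smallest circle enclosing two points has them as diameter endpoints.
Centre = midpoint = (-1.5, 1); r² = |(-5, 1)−(2, 1)|²/4 = 49/4 = 12.25.
Diameter = 2r = 2√(12.25) = 7.

7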